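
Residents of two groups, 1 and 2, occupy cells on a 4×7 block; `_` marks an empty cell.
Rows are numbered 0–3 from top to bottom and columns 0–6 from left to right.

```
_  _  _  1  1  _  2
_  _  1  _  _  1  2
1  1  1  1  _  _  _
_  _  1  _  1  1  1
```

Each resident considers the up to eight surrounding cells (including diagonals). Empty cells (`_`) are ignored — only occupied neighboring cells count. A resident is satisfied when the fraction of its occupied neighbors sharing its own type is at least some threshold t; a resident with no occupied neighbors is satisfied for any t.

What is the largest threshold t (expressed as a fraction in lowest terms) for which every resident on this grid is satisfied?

1/3

Row 0: (0,3)1 2/2 · (0,4)1 2/2 · (0,6)2 1/2
Row 1: (1,2)1 4/4 · (1,5)1 1/3 · (1,6)2 1/2
Row 2: (2,0)1 1/1 · (2,1)1 4/4 · (2,2)1 4/4 · (2,3)1 4/4
Row 3: (3,2)1 3/3 · (3,4)1 2/2 · (3,5)1 2/2 · (3,6)1 1/1
The smallest same-type fraction is 1/3 at (1,5), which reduces to 1/3. Any threshold above that leaves this resident unsatisfied.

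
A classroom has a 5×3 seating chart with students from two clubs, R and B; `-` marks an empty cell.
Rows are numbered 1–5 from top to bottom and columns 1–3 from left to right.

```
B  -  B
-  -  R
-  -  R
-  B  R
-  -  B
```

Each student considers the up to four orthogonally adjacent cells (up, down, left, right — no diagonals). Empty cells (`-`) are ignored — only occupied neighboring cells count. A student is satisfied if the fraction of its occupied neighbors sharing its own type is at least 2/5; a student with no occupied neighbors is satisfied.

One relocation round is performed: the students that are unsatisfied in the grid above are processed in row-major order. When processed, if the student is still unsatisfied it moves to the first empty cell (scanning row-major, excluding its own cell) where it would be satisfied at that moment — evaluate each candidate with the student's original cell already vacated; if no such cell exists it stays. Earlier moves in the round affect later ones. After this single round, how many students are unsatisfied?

Initially unsatisfied (in order): (1,3), (4,2), (4,3), (5,3).
  (1,3) → (1,2).
  (4,2) → (1,3).
  (4,3): now satisfied by earlier moves; stays.
  (5,3) → (2,1).
Resulting grid:
B B B
B - R
- - R
- - R
- - -
All satisfied now.

0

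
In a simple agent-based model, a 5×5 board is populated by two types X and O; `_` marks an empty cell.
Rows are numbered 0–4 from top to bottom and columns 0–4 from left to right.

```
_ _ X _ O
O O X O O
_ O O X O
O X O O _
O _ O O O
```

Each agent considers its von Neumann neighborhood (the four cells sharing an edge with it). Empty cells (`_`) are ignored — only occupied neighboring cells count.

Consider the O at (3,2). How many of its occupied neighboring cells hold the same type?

3

Occupied neighbors of (3,2): (2,2)=O, (4,2)=O, (3,1)=X, (3,3)=O.
Same type (O): 3 of 4.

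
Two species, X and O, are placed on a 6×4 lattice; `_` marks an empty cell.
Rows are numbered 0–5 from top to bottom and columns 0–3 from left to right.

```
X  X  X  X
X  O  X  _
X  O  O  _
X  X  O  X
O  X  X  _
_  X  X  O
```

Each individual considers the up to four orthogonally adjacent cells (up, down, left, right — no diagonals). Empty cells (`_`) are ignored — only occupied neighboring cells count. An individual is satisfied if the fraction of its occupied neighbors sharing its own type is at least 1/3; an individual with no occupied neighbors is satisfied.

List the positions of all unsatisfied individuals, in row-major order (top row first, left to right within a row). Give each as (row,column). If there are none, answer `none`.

(1,1), (3,2), (3,3), (4,0), (5,3)

Row 0: (0,0)X 2/2 satisfied · (0,1)X 2/3 satisfied · (0,2)X 3/3 satisfied · (0,3)X 1/1 satisfied
Row 1: (1,0)X 2/3 satisfied · (1,1)O 1/4 not · (1,2)X 1/3 satisfied
Row 2: (2,0)X 2/3 satisfied · (2,1)O 2/4 satisfied · (2,2)O 2/3 satisfied
Row 3: (3,0)X 2/3 satisfied · (3,1)X 2/4 satisfied · (3,2)O 1/4 not · (3,3)X 0/1 not
Row 4: (4,0)O 0/2 not · (4,1)X 3/4 satisfied · (4,2)X 2/3 satisfied
Row 5: (5,1)X 2/2 satisfied · (5,2)X 2/3 satisfied · (5,3)O 0/1 not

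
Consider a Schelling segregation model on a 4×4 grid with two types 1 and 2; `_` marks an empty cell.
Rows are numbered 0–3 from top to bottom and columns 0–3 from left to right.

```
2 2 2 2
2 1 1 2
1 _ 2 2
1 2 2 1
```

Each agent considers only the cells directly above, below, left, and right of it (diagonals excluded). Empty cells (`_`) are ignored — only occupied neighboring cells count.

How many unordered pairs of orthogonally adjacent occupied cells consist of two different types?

9

Scan each occupied cell's neighbors to the right and below so each pair is counted once.
Row 0: 2(0,0)–2(0,1)= 2(0,0)–2(1,0)= 2(0,1)–2(0,2)= 2(0,1)–1(1,1)≠ 2(0,2)–2(0,3)= 2(0,2)–1(1,2)≠ 2(0,3)–2(1,3)=  → 2/7 unlike.
Row 1: 2(1,0)–1(1,1)≠ 2(1,0)–1(2,0)≠ 1(1,1)–1(1,2)= 1(1,2)–2(1,3)≠ 1(1,2)–2(2,2)≠ 2(1,3)–2(2,3)=  → 4/6 unlike.
Row 2: 1(2,0)–1(3,0)= 2(2,2)–2(2,3)= 2(2,2)–2(3,2)= 2(2,3)–1(3,3)≠  → 1/4 unlike.
Row 3: 1(3,0)–2(3,1)≠ 2(3,1)–2(3,2)= 2(3,2)–1(3,3)≠  → 2/3 unlike.
Total adjacent occupied pairs: 20; unlike-type pairs: 9.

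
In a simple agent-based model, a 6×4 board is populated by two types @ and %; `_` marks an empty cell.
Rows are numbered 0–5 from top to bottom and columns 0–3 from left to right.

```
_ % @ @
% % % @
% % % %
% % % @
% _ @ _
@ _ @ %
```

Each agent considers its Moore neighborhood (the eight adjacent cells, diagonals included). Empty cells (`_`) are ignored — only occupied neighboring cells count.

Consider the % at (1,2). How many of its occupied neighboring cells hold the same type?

5

Occupied neighbors of (1,2): (0,1)=%, (0,2)=@, (0,3)=@, (1,1)=%, (1,3)=@, (2,1)=%, (2,2)=%, (2,3)=%.
Same type (%): 5 of 8.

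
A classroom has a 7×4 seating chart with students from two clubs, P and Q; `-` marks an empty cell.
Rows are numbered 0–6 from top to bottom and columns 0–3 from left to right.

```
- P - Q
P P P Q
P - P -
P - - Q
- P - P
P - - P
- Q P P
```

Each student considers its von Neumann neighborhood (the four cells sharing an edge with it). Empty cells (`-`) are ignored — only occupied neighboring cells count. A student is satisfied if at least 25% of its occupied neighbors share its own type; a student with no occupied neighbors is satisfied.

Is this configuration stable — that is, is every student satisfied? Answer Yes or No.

(0,1)P 1/1 ok
(0,3)Q 1/1 ok
(1,0)P 2/2 ok
(1,1)P 3/3 ok
(1,2)P 2/3 ok
(1,3)Q 1/2 ok
(2,0)P 2/2 ok
(2,2)P 1/1 ok
(3,0)P 1/1 ok
(3,3)Q 0/1 unhappy
(4,1)P 0/0 ok
(4,3)P 1/2 ok
(5,0)P 0/0 ok
(5,3)P 2/2 ok
(6,1)Q 0/1 unhappy
(6,2)P 1/2 ok
(6,3)P 2/2 ok
For instance (3,3) has only 0/1 same-type neighbors, below 1/4.

No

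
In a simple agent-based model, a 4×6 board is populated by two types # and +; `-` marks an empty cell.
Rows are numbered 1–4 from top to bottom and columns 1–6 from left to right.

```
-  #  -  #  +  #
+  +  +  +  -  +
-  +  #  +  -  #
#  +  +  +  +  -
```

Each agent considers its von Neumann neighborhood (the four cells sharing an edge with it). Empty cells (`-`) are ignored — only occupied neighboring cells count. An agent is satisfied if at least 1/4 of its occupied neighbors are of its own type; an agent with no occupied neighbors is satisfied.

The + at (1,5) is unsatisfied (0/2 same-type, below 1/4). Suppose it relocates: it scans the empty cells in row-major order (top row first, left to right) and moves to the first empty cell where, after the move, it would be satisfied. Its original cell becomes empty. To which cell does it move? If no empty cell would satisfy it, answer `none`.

Vacating (1,5). Empty cells in order:
  (1,1): 1/2 same-type → satisfied — stop here.

(1,1)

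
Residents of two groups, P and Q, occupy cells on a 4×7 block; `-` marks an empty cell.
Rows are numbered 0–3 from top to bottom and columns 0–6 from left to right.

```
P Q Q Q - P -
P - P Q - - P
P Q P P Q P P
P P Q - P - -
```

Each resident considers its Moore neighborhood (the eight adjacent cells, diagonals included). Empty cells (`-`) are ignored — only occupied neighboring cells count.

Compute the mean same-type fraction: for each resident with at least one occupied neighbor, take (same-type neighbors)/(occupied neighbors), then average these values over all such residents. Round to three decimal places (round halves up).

(0,0)P 1/2
(0,1)Q 1/4
(0,2)Q 3/4
(0,3)Q 2/3
(0,5)P 1/1
(1,0)P 2/4
(1,2)P 2/7
(1,3)Q 3/6
(1,6)P 3/3
(2,0)P 3/4
(2,1)Q 1/7
(2,2)P 3/6
(2,3)P 3/6
(2,4)Q 1/4
(2,5)P 3/4
(2,6)P 2/2
(3,0)P 2/3
(3,1)P 3/5
(3,2)Q 1/4
(3,4)P 2/3
Sum over 20 residents: 1/2 + 1/4 + 3/4 + 2/3 + 1/1 + 2/4 + 2/7 + 3/6 + 3/3 + 3/4 + 1/7 + 3/6 + 3/6 + 1/4 + 3/4 + 2/2 + 2/3 + 3/5 + 1/4 + 2/3 = 807/70; mean = 807/70 ÷ 20 = 807/1400 = 0.576428… → 0.576.

0.576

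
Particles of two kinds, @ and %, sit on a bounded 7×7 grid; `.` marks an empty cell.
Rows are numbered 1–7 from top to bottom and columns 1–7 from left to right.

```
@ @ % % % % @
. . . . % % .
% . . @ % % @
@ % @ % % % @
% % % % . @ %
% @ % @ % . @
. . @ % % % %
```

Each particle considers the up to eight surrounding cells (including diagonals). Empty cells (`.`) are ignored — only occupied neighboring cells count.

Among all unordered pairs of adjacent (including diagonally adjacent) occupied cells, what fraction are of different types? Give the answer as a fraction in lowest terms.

Scan each occupied cell's neighbors to the right and below (and the two forward diagonals) so each pair is counted once.
From row 1: 3 unlike of 12 pairs (running 3/12).
From row 2: 2 unlike of 7 pairs (running 5/19).
From row 3: 7 unlike of 16 pairs (running 12/35).
From row 4: 12 unlike of 22 pairs (running 24/57).
From row 5: 8 unlike of 18 pairs (running 32/75).
From row 6: 9 unlike of 15 pairs (running 41/90).
From row 7: 1 unlike of 4 pairs (running 42/94).
Total adjacent occupied pairs: 94; unlike-type pairs: 42.
42/94 reduces to 21/47.

21/47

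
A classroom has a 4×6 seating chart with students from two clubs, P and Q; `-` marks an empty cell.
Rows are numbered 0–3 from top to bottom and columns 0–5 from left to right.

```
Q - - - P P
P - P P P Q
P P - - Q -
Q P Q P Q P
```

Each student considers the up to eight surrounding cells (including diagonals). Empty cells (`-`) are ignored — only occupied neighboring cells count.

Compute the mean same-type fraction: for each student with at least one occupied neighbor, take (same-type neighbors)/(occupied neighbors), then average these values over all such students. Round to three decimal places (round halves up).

Row 0: (0,0)Q 0/1 · (0,4)P 3/4 · (0,5)P 2/3
Row 1: (1,0)P 2/3 · (1,2)P 2/2 · (1,3)P 3/4 · (1,4)P 3/5 · (1,5)Q 1/4
Row 2: (2,0)P 3/4 · (2,1)P 4/6 · (2,4)Q 2/6
Row 3: (3,0)Q 0/3 · (3,1)P 2/4 · (3,2)Q 0/3 · (3,3)P 0/3 · (3,4)Q 1/3 · (3,5)P 0/2
Sum over 17 students: 0/1 + 3/4 + 2/3 + 2/3 + 2/2 + 3/4 + 3/5 + 1/4 + 3/4 + 4/6 + 2/6 + 0/3 + 2/4 + 0/3 + 0/3 + 1/3 + 0/2 = 109/15; mean = 109/15 ÷ 17 = 109/255 = 0.427450… → 0.427.

0.427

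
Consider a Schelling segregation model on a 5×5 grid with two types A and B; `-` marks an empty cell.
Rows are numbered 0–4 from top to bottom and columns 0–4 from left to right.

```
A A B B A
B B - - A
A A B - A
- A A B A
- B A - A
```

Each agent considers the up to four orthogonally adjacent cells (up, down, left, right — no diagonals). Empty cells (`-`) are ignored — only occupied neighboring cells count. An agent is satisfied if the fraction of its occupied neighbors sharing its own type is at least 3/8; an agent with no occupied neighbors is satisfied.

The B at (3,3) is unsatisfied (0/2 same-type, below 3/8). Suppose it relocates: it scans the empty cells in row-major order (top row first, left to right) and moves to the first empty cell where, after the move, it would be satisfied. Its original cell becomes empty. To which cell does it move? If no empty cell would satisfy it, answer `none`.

(1,2)

Vacating (3,3). Empty cells in order:
  (1,2): 3/3 same-type → satisfied — stop here.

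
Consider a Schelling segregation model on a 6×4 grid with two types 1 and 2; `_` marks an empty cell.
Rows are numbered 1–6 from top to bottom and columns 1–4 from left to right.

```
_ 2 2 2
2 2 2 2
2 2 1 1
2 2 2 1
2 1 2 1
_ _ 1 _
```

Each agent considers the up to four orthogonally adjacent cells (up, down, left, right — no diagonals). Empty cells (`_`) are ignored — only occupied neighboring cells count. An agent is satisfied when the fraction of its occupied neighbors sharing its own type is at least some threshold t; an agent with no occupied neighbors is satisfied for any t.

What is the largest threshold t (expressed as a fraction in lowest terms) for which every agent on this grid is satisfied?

Row 1: (1,2)2 2/2 · (1,3)2 3/3 · (1,4)2 2/2
Row 2: (2,1)2 2/2 · (2,2)2 4/4 · (2,3)2 3/4 · (2,4)2 2/3
Row 3: (3,1)2 3/3 · (3,2)2 3/4 · (3,3)1 1/4 · (3,4)1 2/3
Row 4: (4,1)2 3/3 · (4,2)2 3/4 · (4,3)2 2/4 · (4,4)1 2/3
Row 5: (5,1)2 1/2 · (5,2)1 0/3 · (5,3)2 1/4 · (5,4)1 1/2
Row 6: (6,3)1 0/1
The smallest same-type fraction is 0/3 at (5,2), which reduces to 0/1. Any threshold above that leaves this agent unsatisfied.

0/1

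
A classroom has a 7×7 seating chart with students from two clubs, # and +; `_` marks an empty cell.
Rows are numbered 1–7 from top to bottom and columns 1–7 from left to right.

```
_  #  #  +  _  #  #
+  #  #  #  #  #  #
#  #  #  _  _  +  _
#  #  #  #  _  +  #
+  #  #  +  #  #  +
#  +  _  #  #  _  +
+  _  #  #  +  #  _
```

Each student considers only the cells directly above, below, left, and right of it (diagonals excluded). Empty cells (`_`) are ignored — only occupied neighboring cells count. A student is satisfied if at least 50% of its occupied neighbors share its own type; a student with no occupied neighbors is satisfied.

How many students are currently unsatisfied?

(1,2)# 2/2 ok
(1,3)# 2/3 ok
(1,4)+ 0/2 unhappy
(1,6)# 2/2 ok
(1,7)# 2/2 ok
(2,1)+ 0/2 unhappy
(2,2)# 3/4 ok
(2,3)# 4/4 ok
(2,4)# 2/3 ok
(2,5)# 2/2 ok
(2,6)# 3/4 ok
(2,7)# 2/2 ok
(3,1)# 2/3 ok
(3,2)# 4/4 ok
(3,3)# 3/3 ok
(3,6)+ 1/2 ok
(4,1)# 2/3 ok
(4,2)# 4/4 ok
(4,3)# 4/4 ok
(4,4)# 1/2 ok
(4,6)+ 1/3 unhappy
(4,7)# 0/2 unhappy
(5,1)+ 0/3 unhappy
(5,2)# 2/4 ok
(5,3)# 2/3 ok
(5,4)+ 0/4 unhappy
(5,5)# 2/3 ok
(5,6)# 1/3 unhappy
(5,7)+ 1/3 unhappy
(6,1)# 0/3 unhappy
(6,2)+ 0/2 unhappy
(6,4)# 2/3 ok
(6,5)# 2/3 ok
(6,7)+ 1/1 ok
(7,1)+ 0/1 unhappy
(7,3)# 1/1 ok
(7,4)# 2/3 ok
(7,5)+ 0/3 unhappy
(7,6)# 0/1 unhappy
Unsatisfied: (1,4), (2,1), (4,6), (4,7), (5,1), (5,4), (5,6), (5,7), (6,1), (6,2), (7,1), (7,5), (7,6) — 13 in total.

13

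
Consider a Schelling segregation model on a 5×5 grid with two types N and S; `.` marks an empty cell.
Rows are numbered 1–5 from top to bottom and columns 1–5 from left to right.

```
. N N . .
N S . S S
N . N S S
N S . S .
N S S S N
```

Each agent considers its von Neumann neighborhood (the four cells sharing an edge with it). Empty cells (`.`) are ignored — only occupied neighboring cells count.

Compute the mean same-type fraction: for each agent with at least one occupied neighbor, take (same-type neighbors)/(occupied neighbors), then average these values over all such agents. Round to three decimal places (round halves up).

Row 1: (1,2)N 1/2 · (1,3)N 1/1
Row 2: (2,1)N 1/2 · (2,2)S 0/2 · (2,4)S 2/2 · (2,5)S 2/2
Row 3: (3,1)N 2/2 · (3,3)N 0/1 · (3,4)S 3/4 · (3,5)S 2/2
Row 4: (4,1)N 2/3 · (4,2)S 1/2 · (4,4)S 2/2
Row 5: (5,1)N 1/2 · (5,2)S 2/3 · (5,3)S 2/2 · (5,4)S 2/3 · (5,5)N 0/1
Sum over 18 agents: 1/2 + 1/1 + 1/2 + 0/2 + 2/2 + 2/2 + 2/2 + 0/1 + 3/4 + 2/2 + 2/3 + 1/2 + 2/2 + 1/2 + 2/3 + 2/2 + 2/3 + 0/1 = 47/4; mean = 47/4 ÷ 18 = 47/72 = 0.652777… → 0.653.

0.653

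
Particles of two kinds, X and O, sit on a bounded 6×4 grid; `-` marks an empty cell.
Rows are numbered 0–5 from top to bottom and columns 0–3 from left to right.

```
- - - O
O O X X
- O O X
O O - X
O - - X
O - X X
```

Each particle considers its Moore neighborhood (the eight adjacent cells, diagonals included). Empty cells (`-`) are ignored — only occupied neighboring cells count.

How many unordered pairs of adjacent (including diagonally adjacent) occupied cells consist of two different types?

Scan each occupied cell's neighbors to the right and below (and the two forward diagonals) so each pair is counted once.
Row 0: O(0,3)–X(1,3)≠ O(0,3)–X(1,2)≠  → 2/2 unlike.
Row 1: O(1,0)–O(1,1)= O(1,0)–O(2,1)= O(1,1)–X(1,2)≠ O(1,1)–O(2,1)= O(1,1)–O(2,2)= X(1,2)–X(1,3)= X(1,2)–O(2,2)≠ X(1,2)–X(2,3)= X(1,2)–O(2,1)≠ X(1,3)–X(2,3)= X(1,3)–O(2,2)≠  → 4/11 unlike.
Row 2: O(2,1)–O(2,2)= O(2,1)–O(3,1)= O(2,1)–O(3,0)= O(2,2)–X(2,3)≠ O(2,2)–X(3,3)≠ O(2,2)–O(3,1)= X(2,3)–X(3,3)=  → 2/7 unlike.
Row 3: O(3,0)–O(3,1)= O(3,0)–O(4,0)= O(3,1)–O(4,0)= X(3,3)–X(4,3)=  → 0/4 unlike.
Row 4: O(4,0)–O(5,0)= X(4,3)–X(5,3)= X(4,3)–X(5,2)=  → 0/3 unlike.
Row 5: X(5,2)–X(5,3)=  → 0/1 unlike.
Total adjacent occupied pairs: 28; unlike-type pairs: 8.

8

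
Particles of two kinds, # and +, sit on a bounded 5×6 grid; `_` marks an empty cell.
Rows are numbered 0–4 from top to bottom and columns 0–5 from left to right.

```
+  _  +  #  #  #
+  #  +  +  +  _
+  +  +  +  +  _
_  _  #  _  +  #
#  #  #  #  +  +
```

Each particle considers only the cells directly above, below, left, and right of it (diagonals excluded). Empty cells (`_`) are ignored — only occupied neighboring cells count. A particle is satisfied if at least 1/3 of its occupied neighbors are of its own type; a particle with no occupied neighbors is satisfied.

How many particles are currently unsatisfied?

(0,0)+ 1/1 satisfied
(0,2)+ 1/2 satisfied
(0,3)# 1/3 satisfied
(0,4)# 2/3 satisfied
(0,5)# 1/1 satisfied
(1,0)+ 2/3 satisfied
(1,1)# 0/3 not
(1,2)+ 3/4 satisfied
(1,3)+ 3/4 satisfied
(1,4)+ 2/3 satisfied
(2,0)+ 2/2 satisfied
(2,1)+ 2/3 satisfied
(2,2)+ 3/4 satisfied
(2,3)+ 3/3 satisfied
(2,4)+ 3/3 satisfied
(3,2)# 1/2 satisfied
(3,4)+ 2/3 satisfied
(3,5)# 0/2 not
(4,0)# 1/1 satisfied
(4,1)# 2/2 satisfied
(4,2)# 3/3 satisfied
(4,3)# 1/2 satisfied
(4,4)+ 2/3 satisfied
(4,5)+ 1/2 satisfied
Unsatisfied: (1,1), (3,5) — 2 in total.

2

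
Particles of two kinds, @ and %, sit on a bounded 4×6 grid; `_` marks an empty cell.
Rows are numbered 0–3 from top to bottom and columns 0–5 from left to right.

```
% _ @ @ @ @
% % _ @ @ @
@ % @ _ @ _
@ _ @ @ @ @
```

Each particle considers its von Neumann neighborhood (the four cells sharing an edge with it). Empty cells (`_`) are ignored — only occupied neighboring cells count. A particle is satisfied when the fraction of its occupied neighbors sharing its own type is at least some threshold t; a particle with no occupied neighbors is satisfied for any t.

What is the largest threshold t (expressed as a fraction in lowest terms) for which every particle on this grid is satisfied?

Row 0: (0,0)% 1/1 · (0,2)@ 1/1 · (0,3)@ 3/3 · (0,4)@ 3/3 · (0,5)@ 2/2
Row 1: (1,0)% 2/3 · (1,1)% 2/2 · (1,3)@ 2/2 · (1,4)@ 4/4 · (1,5)@ 2/2
Row 2: (2,0)@ 1/3 · (2,1)% 1/3 · (2,2)@ 1/2 · (2,4)@ 2/2
Row 3: (3,0)@ 1/1 · (3,2)@ 2/2 · (3,3)@ 2/2 · (3,4)@ 3/3 · (3,5)@ 1/1
The smallest same-type fraction is 1/3 at (2,0), which reduces to 1/3. Any threshold above that leaves this particle unsatisfied.

1/3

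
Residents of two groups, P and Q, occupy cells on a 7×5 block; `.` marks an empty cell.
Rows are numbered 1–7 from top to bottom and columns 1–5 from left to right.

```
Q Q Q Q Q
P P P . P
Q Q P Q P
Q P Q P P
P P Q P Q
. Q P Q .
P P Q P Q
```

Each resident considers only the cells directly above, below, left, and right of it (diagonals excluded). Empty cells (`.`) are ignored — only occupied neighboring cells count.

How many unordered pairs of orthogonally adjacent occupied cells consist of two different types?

Scan each occupied cell's neighbors to the right and below so each pair is counted once.
From row 1: 4 unlike of 8 pairs (running 4/8).
From row 2: 2 unlike of 6 pairs (running 6/14).
From row 3: 6 unlike of 9 pairs (running 12/23).
From row 4: 5 unlike of 9 pairs (running 17/32).
From row 5: 6 unlike of 7 pairs (running 23/39).
From row 6: 5 unlike of 5 pairs (running 28/44).
From row 7: 3 unlike of 4 pairs (running 31/48).
Total adjacent occupied pairs: 48; unlike-type pairs: 31.

31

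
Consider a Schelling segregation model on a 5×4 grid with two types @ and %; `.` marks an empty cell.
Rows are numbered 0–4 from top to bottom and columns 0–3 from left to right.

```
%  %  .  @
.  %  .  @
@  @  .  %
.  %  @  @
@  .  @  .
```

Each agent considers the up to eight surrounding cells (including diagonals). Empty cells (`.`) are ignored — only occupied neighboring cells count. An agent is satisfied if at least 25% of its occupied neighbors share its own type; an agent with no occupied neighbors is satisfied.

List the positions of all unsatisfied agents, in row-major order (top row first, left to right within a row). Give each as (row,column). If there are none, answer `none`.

(0,0)% 2/2 ok
(0,1)% 2/2 ok
(0,3)@ 1/1 ok
(1,1)% 2/4 ok
(1,3)@ 1/2 ok
(2,0)@ 1/3 ok
(2,1)@ 2/4 ok
(2,3)% 0/3 unhappy
(3,1)% 0/5 unhappy
(3,2)@ 3/5 ok
(3,3)@ 2/3 ok
(4,0)@ 0/1 unhappy
(4,2)@ 2/3 ok

(2,3), (3,1), (4,0)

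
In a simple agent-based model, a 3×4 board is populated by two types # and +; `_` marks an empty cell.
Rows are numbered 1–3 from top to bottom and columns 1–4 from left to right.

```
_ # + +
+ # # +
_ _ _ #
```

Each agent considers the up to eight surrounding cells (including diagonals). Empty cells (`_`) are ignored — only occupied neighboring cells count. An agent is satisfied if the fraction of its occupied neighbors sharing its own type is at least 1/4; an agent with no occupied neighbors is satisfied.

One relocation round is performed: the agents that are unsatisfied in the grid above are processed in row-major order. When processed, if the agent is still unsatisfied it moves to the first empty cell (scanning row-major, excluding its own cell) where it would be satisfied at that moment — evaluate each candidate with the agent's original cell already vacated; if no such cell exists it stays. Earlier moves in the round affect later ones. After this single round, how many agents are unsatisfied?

0

Initially unsatisfied (in order): (2,1).
  (2,1) → (3,3).
Resulting grid:
_ # + +
_ # # +
_ _ + #
All satisfied now.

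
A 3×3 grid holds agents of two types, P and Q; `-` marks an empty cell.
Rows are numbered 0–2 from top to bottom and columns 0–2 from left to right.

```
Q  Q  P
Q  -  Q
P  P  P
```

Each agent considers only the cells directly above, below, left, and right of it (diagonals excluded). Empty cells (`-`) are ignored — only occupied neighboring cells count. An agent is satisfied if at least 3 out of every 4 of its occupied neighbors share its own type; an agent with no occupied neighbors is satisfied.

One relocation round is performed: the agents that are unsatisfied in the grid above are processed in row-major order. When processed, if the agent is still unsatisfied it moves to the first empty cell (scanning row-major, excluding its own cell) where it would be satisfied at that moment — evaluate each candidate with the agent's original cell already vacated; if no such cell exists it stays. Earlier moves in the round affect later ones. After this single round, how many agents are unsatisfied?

6

Initially unsatisfied (in order): (0,1), (0,2), (1,0), (1,2), (2,0), (2,2).
  (0,1): no empty cell satisfies it; stays.
  (0,2): no empty cell satisfies it; stays.
  (1,0): no empty cell satisfies it; stays.
  (1,2): no empty cell satisfies it; stays.
  (2,0): no empty cell satisfies it; stays.
  (2,2): no empty cell satisfies it; stays.
Resulting grid:
Q Q P
Q - Q
P P P
Unsatisfied now: (0,1), (0,2), (1,0), (1,2), (2,0), (2,2).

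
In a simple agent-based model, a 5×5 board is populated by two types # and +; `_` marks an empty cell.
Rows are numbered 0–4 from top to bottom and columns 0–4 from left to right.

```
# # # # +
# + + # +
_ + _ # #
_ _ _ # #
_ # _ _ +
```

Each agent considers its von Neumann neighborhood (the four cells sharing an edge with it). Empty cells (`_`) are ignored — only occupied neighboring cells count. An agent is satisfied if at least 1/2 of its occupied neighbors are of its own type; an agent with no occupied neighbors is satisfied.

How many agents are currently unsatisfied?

3

Row 0: (0,0)# 2/2 ok · (0,1)# 2/3 ok · (0,2)# 2/3 ok · (0,3)# 2/3 ok · (0,4)+ 1/2 ok
Row 1: (1,0)# 1/2 ok · (1,1)+ 2/4 ok · (1,2)+ 1/3 unhappy · (1,3)# 2/4 ok · (1,4)+ 1/3 unhappy
Row 2: (2,1)+ 1/1 ok · (2,3)# 3/3 ok · (2,4)# 2/3 ok
Row 3: (3,3)# 2/2 ok · (3,4)# 2/3 ok
Row 4: (4,1)# 0/0 ok · (4,4)+ 0/1 unhappy
Unsatisfied: (1,2), (1,4), (4,4) — 3 in total.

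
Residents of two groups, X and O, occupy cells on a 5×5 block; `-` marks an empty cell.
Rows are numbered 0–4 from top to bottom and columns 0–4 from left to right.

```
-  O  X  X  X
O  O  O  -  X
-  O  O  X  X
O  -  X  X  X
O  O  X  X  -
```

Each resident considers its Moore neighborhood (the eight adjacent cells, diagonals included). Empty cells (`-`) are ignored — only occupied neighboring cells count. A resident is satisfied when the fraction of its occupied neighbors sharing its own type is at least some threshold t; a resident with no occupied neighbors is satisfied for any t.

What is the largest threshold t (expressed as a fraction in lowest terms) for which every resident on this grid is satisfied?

(0,1)O 3/4
(0,2)X 1/4
(0,3)X 3/4
(0,4)X 2/2
(1,0)O 3/3
(1,1)O 5/6
(1,2)O 4/7
(1,4)X 4/4
(2,1)O 5/6
(2,2)O 3/6
(2,3)X 5/7
(2,4)X 4/4
(3,0)O 3/3
(3,2)X 4/7
(3,3)X 6/7
(3,4)X 4/4
(4,0)O 2/2
(4,1)O 2/4
(4,2)X 3/4
(4,3)X 4/4
The smallest same-type fraction is 1/4 at (0,2), which reduces to 1/4. Any threshold above that leaves this resident unsatisfied.

1/4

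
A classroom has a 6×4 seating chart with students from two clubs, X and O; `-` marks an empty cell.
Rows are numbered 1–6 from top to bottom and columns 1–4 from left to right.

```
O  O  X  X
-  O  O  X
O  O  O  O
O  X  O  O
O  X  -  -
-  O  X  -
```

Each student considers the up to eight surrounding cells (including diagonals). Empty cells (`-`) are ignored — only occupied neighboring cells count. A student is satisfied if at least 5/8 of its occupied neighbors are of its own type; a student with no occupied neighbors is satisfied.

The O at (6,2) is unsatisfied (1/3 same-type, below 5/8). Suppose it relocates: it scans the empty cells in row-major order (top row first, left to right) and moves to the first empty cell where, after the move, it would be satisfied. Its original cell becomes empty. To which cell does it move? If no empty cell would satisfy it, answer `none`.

Vacating (6,2). Empty cells in order:
  (2,1): 5/5 same-type → satisfied — stop here.

(2,1)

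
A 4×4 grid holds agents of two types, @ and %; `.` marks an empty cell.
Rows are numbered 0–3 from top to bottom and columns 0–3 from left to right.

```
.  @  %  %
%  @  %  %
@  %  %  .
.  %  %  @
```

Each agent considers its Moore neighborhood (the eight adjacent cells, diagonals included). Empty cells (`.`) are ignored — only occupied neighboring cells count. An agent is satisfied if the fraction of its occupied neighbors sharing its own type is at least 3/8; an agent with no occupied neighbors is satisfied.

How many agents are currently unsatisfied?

(0,1)@ 1/4 unhappy
(0,2)% 3/5 ok
(0,3)% 3/3 ok
(1,0)% 1/4 unhappy
(1,1)@ 2/7 unhappy
(1,2)% 5/7 ok
(1,3)% 4/4 ok
(2,0)@ 1/4 unhappy
(2,1)% 5/7 ok
(2,2)% 5/7 ok
(3,1)% 3/4 ok
(3,2)% 3/4 ok
(3,3)@ 0/2 unhappy
Unsatisfied: (0,1), (1,0), (1,1), (2,0), (3,3) — 5 in total.

5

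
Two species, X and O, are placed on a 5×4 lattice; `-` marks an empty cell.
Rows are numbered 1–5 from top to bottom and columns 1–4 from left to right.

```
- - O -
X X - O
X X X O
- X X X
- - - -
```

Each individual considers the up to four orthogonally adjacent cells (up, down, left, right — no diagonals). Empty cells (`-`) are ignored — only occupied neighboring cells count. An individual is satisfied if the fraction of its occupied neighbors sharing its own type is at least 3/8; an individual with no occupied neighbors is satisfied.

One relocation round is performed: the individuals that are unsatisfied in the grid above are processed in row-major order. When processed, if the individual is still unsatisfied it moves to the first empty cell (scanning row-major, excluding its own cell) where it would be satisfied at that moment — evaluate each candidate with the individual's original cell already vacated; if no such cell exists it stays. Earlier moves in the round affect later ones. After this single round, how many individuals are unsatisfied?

Initially unsatisfied (in order): (3,4).
  (3,4) → (1,2).
Resulting grid:
- O O -
X X - O
X X X -
- X X X
- - - -
All satisfied now.

0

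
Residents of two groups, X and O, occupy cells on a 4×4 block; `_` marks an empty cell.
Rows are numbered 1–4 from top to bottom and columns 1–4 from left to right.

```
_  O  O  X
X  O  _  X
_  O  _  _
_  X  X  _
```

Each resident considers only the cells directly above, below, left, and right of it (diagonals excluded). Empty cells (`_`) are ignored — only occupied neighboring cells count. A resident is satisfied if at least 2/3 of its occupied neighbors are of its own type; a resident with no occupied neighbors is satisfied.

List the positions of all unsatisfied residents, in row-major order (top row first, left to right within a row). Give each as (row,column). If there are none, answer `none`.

(1,3), (1,4), (2,1), (3,2), (4,2)

Row 1: (1,2)O 2/2 satisfied · (1,3)O 1/2 not · (1,4)X 1/2 not
Row 2: (2,1)X 0/1 not · (2,2)O 2/3 satisfied · (2,4)X 1/1 satisfied
Row 3: (3,2)O 1/2 not
Row 4: (4,2)X 1/2 not · (4,3)X 1/1 satisfied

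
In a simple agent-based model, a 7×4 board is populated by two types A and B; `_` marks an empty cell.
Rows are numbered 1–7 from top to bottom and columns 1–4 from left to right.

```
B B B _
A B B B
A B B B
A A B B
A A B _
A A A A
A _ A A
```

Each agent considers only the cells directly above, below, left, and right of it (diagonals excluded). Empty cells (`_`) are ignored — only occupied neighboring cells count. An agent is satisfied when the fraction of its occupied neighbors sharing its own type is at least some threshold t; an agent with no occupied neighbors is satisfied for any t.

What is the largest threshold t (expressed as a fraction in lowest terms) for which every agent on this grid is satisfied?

1/3

Row 1: (1,1)B 1/2 · (1,2)B 3/3 · (1,3)B 2/2
Row 2: (2,1)A 1/3 · (2,2)B 3/4 · (2,3)B 4/4 · (2,4)B 2/2
Row 3: (3,1)A 2/3 · (3,2)B 2/4 · (3,3)B 4/4 · (3,4)B 3/3
Row 4: (4,1)A 3/3 · (4,2)A 2/4 · (4,3)B 3/4 · (4,4)B 2/2
Row 5: (5,1)A 3/3 · (5,2)A 3/4 · (5,3)B 1/3
Row 6: (6,1)A 3/3 · (6,2)A 3/3 · (6,3)A 3/4 · (6,4)A 2/2
Row 7: (7,1)A 1/1 · (7,3)A 2/2 · (7,4)A 2/2
The smallest same-type fraction is 1/3 at (2,1), which reduces to 1/3. Any threshold above that leaves this agent unsatisfied.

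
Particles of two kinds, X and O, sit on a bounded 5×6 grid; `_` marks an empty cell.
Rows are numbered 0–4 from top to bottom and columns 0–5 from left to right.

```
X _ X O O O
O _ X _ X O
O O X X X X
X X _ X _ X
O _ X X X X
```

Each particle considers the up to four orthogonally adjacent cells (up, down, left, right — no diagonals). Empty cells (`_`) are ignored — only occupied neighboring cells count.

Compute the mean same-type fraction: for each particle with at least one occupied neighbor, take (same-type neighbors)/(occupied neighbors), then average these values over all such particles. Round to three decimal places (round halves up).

0.667

Row 0: (0,0)X 0/1 · (0,2)X 1/2 · (0,3)O 1/2 · (0,4)O 2/3 · (0,5)O 2/2
Row 1: (1,0)O 1/2 · (1,2)X 2/2 · (1,4)X 1/3 · (1,5)O 1/3
Row 2: (2,0)O 2/3 · (2,1)O 1/3 · (2,2)X 2/3 · (2,3)X 3/3 · (2,4)X 3/3 · (2,5)X 2/3
Row 3: (3,0)X 1/3 · (3,1)X 1/2 · (3,3)X 2/2 · (3,5)X 2/2
Row 4: (4,0)O 0/1 · (4,2)X 1/1 · (4,3)X 3/3 · (4,4)X 2/2 · (4,5)X 2/2
Sum over 24 particles: 0/1 + 1/2 + 1/2 + 2/3 + 2/2 + 1/2 + 2/2 + 1/3 + 1/3 + 2/3 + 1/3 + 2/3 + 3/3 + 3/3 + 2/3 + 1/3 + 1/2 + 2/2 + 2/2 + 0/1 + 1/1 + 3/3 + 2/2 + 2/2 = 16; mean = 16 ÷ 24 = 2/3 = 0.666666… → 0.667.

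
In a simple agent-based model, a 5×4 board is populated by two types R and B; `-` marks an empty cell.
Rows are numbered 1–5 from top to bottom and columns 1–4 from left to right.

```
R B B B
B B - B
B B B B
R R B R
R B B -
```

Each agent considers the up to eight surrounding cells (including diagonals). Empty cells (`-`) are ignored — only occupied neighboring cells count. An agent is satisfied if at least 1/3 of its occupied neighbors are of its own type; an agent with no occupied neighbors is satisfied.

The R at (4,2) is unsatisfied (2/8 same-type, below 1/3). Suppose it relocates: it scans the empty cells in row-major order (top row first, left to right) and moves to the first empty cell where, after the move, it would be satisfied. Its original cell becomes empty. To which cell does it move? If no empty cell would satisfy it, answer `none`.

(5,4)

Vacating (4,2). Empty cells in order:
  (2,3): 0/8 same-type → still unsatisfied.
  (5,4): 1/3 same-type → satisfied — stop here.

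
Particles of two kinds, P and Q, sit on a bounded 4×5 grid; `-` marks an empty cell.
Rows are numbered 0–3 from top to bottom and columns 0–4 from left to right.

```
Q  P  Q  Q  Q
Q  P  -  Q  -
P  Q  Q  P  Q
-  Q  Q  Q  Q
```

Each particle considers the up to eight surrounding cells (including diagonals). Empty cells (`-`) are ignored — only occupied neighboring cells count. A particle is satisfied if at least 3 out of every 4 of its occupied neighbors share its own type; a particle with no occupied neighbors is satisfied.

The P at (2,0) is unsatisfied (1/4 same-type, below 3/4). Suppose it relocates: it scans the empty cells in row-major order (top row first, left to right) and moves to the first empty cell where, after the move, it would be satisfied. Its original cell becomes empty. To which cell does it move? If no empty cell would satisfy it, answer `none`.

none

Vacating (2,0). Empty cells in order:
  (1,2): 3/8 same-type → still unsatisfied.
  (1,4): 1/5 same-type → still unsatisfied.
  (3,0): 0/2 same-type → still unsatisfied.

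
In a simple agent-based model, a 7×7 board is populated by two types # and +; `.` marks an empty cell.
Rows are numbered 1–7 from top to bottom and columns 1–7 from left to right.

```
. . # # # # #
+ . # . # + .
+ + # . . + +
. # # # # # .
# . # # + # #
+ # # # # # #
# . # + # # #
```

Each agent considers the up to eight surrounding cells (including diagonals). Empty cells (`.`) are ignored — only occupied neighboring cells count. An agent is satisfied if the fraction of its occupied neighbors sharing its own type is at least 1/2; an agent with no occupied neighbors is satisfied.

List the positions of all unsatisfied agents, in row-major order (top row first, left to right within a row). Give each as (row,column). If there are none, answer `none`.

(2,6), (3,2), (3,6), (5,5), (6,1), (7,4)

(1,3)# 2/2 satisfied
(1,4)# 4/4 satisfied
(1,5)# 3/4 satisfied
(1,6)# 3/4 satisfied
(1,7)# 1/2 satisfied
(2,1)+ 2/2 satisfied
(2,3)# 3/4 satisfied
(2,5)# 3/5 satisfied
(2,6)+ 2/6 not
(3,1)+ 2/3 satisfied
(3,2)+ 2/6 not
(3,3)# 4/5 satisfied
(3,6)+ 2/5 not
(3,7)+ 2/3 satisfied
(4,2)# 4/6 satisfied
(4,3)# 5/6 satisfied
(4,4)# 5/6 satisfied
(4,5)# 4/6 satisfied
(4,6)# 3/6 satisfied
(5,1)# 2/3 satisfied
(5,3)# 7/7 satisfied
(5,4)# 7/8 satisfied
(5,5)+ 0/8 not
(5,6)# 6/7 satisfied
(5,7)# 4/4 satisfied
(6,1)+ 0/3 not
(6,2)# 5/6 satisfied
(6,3)# 5/6 satisfied
(6,4)# 6/8 satisfied
(6,5)# 6/8 satisfied
(6,6)# 7/8 satisfied
(6,7)# 5/5 satisfied
(7,1)# 1/2 satisfied
(7,3)# 3/4 satisfied
(7,4)+ 0/5 not
(7,5)# 4/5 satisfied
(7,6)# 5/5 satisfied
(7,7)# 3/3 satisfied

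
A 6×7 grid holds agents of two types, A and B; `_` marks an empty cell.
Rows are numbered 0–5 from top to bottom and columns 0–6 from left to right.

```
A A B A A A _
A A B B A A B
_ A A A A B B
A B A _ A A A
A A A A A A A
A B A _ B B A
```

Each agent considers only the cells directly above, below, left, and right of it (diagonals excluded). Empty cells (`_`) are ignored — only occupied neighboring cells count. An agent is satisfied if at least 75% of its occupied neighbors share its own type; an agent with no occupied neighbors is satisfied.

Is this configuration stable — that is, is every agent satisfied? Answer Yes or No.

No

Row 0: (0,0)A 2/2 satisfied · (0,1)A 2/3 not · (0,2)B 1/3 not · (0,3)A 1/3 not · (0,4)A 3/3 satisfied · (0,5)A 2/2 satisfied
Row 1: (1,0)A 2/2 satisfied · (1,1)A 3/4 satisfied · (1,2)B 2/4 not · (1,3)B 1/4 not · (1,4)A 3/4 satisfied · (1,5)A 2/4 not · (1,6)B 1/2 not
Row 2: (2,1)A 2/3 not · (2,2)A 3/4 satisfied · (2,3)A 2/3 not · (2,4)A 3/4 satisfied · (2,5)B 1/4 not · (2,6)B 2/3 not
Row 3: (3,0)A 1/2 not · (3,1)B 0/4 not · (3,2)A 2/3 not · (3,4)A 3/3 satisfied · (3,5)A 3/4 satisfied · (3,6)A 2/3 not
Row 4: (4,0)A 3/3 satisfied · (4,1)A 2/4 not · (4,2)A 4/4 satisfied · (4,3)A 2/2 satisfied · (4,4)A 3/4 satisfied · (4,5)A 3/4 satisfied · (4,6)A 3/3 satisfied
Row 5: (5,0)A 1/2 not · (5,1)B 0/3 not · (5,2)A 1/2 not · (5,4)B 1/2 not · (5,5)B 1/3 not · (5,6)A 1/2 not
For instance (0,1) has only 2/3 same-type neighbors, below 3/4.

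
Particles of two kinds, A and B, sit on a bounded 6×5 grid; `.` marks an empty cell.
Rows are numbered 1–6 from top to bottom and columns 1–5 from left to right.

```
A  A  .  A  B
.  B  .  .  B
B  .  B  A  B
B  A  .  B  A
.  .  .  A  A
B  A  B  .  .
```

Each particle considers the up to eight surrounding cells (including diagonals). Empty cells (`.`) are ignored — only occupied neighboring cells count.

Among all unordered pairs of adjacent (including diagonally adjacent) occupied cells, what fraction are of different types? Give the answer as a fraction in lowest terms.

Scan each occupied cell's neighbors to the right and below (and the two forward diagonals) so each pair is counted once.
Row 1: A(1,1)–A(1,2)= A(1,1)–B(2,2)≠ A(1,2)–B(2,2)≠ A(1,4)–B(1,5)≠ A(1,4)–B(2,5)≠ B(1,5)–B(2,5)=  → 4/6 unlike.
Row 2: B(2,2)–B(3,3)= B(2,2)–B(3,1)= B(2,5)–B(3,5)= B(2,5)–A(3,4)≠  → 1/4 unlike.
Row 3: B(3,1)–B(4,1)= B(3,1)–A(4,2)≠ B(3,3)–A(3,4)≠ B(3,3)–B(4,4)= B(3,3)–A(4,2)≠ A(3,4)–B(3,5)≠ A(3,4)–B(4,4)≠ A(3,4)–A(4,5)= B(3,5)–A(4,5)≠ B(3,5)–B(4,4)=  → 6/10 unlike.
Row 4: B(4,1)–A(4,2)≠ B(4,4)–A(4,5)≠ B(4,4)–A(5,4)≠ B(4,4)–A(5,5)≠ A(4,5)–A(5,5)= A(4,5)–A(5,4)=  → 4/6 unlike.
Row 5: A(5,4)–A(5,5)= A(5,4)–B(6,3)≠  → 1/2 unlike.
Row 6: B(6,1)–A(6,2)≠ A(6,2)–B(6,3)≠  → 2/2 unlike.
Total adjacent occupied pairs: 30; unlike-type pairs: 18.
18/30 reduces to 3/5.

3/5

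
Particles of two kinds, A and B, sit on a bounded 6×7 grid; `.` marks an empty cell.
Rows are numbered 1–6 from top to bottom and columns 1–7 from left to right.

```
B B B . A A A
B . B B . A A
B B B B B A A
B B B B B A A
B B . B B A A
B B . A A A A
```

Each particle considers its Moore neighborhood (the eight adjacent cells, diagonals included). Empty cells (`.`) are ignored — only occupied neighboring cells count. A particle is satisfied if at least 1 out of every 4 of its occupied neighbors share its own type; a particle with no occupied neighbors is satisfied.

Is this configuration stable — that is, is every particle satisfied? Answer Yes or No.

(1,1)B 2/2 ok
(1,2)B 4/4 ok
(1,3)B 3/3 ok
(1,5)A 2/3 ok
(1,6)A 4/4 ok
(1,7)A 3/3 ok
(2,1)B 4/4 ok
(2,3)B 6/6 ok
(2,4)B 5/6 ok
(2,6)A 6/7 ok
(2,7)A 5/5 ok
(3,1)B 4/4 ok
(3,2)B 7/7 ok
(3,3)B 7/7 ok
(3,4)B 7/7 ok
(3,5)B 4/7 ok
(3,6)A 5/7 ok
(3,7)A 5/5 ok
(4,1)B 5/5 ok
(4,2)B 7/7 ok
(4,3)B 7/7 ok
(4,4)B 7/7 ok
(4,5)B 5/8 ok
(4,6)A 5/8 ok
(4,7)A 5/5 ok
(5,1)B 5/5 ok
(5,2)B 6/6 ok
(5,4)B 4/6 ok
(5,5)B 3/8 ok
(5,6)A 6/8 ok
(5,7)A 5/5 ok
(6,1)B 3/3 ok
(6,2)B 3/3 ok
(6,4)A 1/3 ok
(6,5)A 3/5 ok
(6,6)A 4/5 ok
(6,7)A 3/3 ok
All meet the threshold, so the configuration is stable.

Yes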